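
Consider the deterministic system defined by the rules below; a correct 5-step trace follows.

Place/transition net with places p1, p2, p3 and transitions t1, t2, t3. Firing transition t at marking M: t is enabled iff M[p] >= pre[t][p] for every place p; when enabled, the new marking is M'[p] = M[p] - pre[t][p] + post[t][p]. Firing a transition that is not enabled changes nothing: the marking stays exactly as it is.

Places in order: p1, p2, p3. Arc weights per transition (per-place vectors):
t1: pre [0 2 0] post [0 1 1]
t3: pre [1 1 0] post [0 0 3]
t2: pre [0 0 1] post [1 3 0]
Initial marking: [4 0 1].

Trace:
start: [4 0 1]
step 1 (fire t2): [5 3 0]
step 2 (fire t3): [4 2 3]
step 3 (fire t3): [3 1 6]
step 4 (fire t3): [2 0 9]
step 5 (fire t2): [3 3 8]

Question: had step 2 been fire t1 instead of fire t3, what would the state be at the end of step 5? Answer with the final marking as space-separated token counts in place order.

4 3 6

(re-executing from step 2 with the substitution; state before step 2: [5 3 0])
step 2 (fire t1): [5 2 1]
step 3 (fire t3): [4 1 4]
step 4 (fire t3): [3 0 7]
step 5 (fire t2): [4 3 6]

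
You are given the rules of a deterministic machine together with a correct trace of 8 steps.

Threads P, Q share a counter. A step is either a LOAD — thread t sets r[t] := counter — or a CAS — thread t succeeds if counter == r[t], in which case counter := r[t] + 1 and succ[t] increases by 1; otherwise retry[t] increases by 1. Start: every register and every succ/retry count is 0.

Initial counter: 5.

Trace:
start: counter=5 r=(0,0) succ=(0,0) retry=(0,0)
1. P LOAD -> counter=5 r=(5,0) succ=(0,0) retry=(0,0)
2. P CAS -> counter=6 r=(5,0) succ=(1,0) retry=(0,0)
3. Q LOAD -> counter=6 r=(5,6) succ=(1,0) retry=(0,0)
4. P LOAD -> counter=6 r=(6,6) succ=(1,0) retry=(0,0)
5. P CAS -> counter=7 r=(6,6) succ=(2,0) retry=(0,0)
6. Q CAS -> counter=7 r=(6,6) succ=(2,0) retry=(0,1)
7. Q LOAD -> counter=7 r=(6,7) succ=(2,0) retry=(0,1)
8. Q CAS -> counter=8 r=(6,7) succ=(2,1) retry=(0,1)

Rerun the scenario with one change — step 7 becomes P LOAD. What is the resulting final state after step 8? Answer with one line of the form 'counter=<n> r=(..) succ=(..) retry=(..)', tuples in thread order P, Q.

counter=7 r=(7,6) succ=(2,0) retry=(0,2)

(re-executing from step 7 with the substitution; state before step 7: counter=7 r=(6,6) succ=(2,0) retry=(0,1))
7. P LOAD -> counter=7 r=(7,6) succ=(2,0) retry=(0,1)
8. Q CAS -> counter=7 r=(7,6) succ=(2,0) retry=(0,2)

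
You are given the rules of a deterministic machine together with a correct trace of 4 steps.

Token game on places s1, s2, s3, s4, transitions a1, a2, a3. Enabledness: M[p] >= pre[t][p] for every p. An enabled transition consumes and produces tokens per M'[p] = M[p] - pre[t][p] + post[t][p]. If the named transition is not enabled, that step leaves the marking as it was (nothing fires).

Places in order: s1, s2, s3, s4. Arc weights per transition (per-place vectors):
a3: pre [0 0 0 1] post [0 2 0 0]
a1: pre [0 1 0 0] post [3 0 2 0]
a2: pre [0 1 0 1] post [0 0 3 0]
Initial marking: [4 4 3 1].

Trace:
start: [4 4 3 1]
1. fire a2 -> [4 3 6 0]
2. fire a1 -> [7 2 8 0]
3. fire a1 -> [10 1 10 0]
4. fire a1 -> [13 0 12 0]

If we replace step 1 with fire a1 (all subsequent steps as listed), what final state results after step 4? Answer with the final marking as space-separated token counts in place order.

16 0 11 1

(re-executing from step 1 with the substitution; state before step 1: [4 4 3 1])
1. fire a1 -> [7 3 5 1]
2. fire a1 -> [10 2 7 1]
3. fire a1 -> [13 1 9 1]
4. fire a1 -> [16 0 11 1]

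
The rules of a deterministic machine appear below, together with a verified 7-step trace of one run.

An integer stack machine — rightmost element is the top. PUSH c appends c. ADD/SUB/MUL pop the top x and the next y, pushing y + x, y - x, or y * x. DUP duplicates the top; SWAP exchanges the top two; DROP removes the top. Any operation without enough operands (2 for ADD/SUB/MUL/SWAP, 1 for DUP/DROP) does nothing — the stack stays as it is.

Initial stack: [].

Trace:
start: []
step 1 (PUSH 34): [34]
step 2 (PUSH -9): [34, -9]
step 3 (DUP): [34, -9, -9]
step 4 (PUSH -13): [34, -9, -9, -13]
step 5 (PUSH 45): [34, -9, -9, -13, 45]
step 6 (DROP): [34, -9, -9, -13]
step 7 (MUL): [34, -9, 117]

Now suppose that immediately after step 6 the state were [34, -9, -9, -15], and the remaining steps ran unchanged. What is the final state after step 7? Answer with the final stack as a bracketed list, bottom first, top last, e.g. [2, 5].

state after step 6 := [34, -9, -9, -15]
step 7 (MUL): [34, -9, 135]

[34, -9, 135]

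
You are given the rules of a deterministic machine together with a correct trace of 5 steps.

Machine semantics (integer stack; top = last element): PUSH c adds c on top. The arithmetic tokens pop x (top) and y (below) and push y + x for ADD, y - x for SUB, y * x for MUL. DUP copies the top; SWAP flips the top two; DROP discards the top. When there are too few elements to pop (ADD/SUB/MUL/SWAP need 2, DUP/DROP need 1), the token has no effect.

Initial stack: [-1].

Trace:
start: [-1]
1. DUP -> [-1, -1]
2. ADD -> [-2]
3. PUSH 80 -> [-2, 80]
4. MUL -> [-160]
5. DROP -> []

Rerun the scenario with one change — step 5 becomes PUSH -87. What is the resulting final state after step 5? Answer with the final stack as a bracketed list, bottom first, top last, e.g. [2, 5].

(re-executing from step 5 with the substitution; state before step 5: [-160])
5. PUSH -87 -> [-160, -87]

[-160, -87]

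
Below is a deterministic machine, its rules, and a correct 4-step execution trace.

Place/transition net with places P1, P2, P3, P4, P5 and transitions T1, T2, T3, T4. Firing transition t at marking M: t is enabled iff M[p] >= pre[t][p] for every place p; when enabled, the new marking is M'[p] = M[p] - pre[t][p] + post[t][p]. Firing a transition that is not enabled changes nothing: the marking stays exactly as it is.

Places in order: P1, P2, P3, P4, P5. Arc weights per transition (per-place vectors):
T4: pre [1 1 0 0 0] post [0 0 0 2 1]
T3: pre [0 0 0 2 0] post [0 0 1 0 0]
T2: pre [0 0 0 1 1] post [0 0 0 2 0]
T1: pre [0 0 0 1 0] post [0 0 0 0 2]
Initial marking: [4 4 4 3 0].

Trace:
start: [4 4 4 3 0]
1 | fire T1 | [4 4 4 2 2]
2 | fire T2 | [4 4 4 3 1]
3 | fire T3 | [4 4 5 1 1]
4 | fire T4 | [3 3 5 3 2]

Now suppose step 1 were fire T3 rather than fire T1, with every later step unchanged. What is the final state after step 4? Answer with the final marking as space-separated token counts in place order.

(re-executing from step 1 with the substitution; state before step 1: [4 4 4 3 0])
1 | fire T3 | [4 4 5 1 0]
2 | fire T2 | [4 4 5 1 0]
3 | fire T3 | [4 4 5 1 0]
4 | fire T4 | [3 3 5 3 1]

3 3 5 3 1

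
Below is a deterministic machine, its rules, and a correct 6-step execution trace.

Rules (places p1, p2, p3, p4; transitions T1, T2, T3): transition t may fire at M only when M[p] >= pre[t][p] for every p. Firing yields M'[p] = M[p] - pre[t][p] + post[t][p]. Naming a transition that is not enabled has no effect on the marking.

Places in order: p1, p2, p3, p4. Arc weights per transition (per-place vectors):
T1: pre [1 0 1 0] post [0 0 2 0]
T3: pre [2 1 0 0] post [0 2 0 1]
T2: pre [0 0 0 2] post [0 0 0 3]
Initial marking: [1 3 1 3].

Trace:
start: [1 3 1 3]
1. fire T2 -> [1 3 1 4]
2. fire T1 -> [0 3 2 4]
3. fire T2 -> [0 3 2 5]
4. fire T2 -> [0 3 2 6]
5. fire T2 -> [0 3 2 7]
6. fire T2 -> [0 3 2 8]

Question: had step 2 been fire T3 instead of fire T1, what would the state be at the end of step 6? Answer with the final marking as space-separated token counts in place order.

1 3 1 8

(re-executing from step 2 with the substitution; state before step 2: [1 3 1 4])
2. fire T3 -> [1 3 1 4]
3. fire T2 -> [1 3 1 5]
4. fire T2 -> [1 3 1 6]
5. fire T2 -> [1 3 1 7]
6. fire T2 -> [1 3 1 8]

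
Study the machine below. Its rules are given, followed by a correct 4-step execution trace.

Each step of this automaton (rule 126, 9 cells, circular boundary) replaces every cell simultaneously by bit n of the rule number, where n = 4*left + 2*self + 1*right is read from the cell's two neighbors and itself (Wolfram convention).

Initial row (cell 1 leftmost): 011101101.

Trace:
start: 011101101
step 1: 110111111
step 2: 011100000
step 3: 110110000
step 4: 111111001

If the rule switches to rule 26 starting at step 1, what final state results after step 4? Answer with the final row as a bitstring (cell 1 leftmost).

(re-executing steps 1..4 under rule 26; state before step 1: 011101101)
step 1: 010001000
step 2: 101010100
step 3: 000000011
step 4: 100000110

100000110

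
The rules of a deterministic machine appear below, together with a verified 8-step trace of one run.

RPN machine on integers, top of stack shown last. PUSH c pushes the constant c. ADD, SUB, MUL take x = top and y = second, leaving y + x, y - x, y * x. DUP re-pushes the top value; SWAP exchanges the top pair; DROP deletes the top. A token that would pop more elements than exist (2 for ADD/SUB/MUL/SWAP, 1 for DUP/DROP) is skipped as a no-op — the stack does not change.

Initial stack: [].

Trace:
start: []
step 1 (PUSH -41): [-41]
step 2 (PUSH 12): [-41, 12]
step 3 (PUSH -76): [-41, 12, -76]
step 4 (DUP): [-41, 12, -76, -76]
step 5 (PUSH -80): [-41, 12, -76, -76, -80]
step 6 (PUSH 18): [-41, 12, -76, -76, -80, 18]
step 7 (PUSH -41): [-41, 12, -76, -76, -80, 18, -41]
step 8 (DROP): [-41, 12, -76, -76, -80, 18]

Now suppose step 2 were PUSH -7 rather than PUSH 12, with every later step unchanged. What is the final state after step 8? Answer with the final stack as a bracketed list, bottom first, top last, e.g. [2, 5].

[-41, -7, -76, -76, -80, 18]

(re-executing from step 2 with the substitution; state before step 2: [-41])
step 2 (PUSH -7): [-41, -7]
step 3 (PUSH -76): [-41, -7, -76]
step 4 (DUP): [-41, -7, -76, -76]
step 5 (PUSH -80): [-41, -7, -76, -76, -80]
step 6 (PUSH 18): [-41, -7, -76, -76, -80, 18]
step 7 (PUSH -41): [-41, -7, -76, -76, -80, 18, -41]
step 8 (DROP): [-41, -7, -76, -76, -80, 18]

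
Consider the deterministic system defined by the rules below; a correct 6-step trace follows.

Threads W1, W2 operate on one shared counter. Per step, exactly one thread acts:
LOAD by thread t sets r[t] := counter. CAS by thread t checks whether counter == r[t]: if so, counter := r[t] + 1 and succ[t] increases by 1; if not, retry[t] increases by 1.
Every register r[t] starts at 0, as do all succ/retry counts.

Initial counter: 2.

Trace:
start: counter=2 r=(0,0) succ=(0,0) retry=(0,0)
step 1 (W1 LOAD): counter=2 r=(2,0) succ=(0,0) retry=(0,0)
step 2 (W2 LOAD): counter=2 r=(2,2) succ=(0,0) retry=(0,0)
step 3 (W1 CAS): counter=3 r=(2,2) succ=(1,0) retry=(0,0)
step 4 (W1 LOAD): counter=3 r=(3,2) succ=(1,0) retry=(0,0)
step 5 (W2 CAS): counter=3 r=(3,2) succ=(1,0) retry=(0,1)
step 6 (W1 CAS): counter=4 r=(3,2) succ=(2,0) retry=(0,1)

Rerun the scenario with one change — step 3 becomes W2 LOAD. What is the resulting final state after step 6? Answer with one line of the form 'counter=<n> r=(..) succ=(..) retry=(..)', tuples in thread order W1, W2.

counter=3 r=(2,2) succ=(0,1) retry=(1,0)

(re-executing from step 3 with the substitution; state before step 3: counter=2 r=(2,2) succ=(0,0) retry=(0,0))
step 3 (W2 LOAD): counter=2 r=(2,2) succ=(0,0) retry=(0,0)
step 4 (W1 LOAD): counter=2 r=(2,2) succ=(0,0) retry=(0,0)
step 5 (W2 CAS): counter=3 r=(2,2) succ=(0,1) retry=(0,0)
step 6 (W1 CAS): counter=3 r=(2,2) succ=(0,1) retry=(1,0)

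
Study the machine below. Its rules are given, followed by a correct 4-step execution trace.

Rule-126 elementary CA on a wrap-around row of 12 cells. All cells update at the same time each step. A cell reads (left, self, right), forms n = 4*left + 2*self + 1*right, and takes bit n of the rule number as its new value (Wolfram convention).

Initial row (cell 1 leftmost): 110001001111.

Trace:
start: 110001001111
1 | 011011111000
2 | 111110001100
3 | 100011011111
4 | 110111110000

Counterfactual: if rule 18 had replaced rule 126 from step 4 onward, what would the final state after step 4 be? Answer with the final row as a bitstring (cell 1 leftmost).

(re-executing step 4 under rule 18; state before step 4: 100011011111)
4 | 010100000000

010100000000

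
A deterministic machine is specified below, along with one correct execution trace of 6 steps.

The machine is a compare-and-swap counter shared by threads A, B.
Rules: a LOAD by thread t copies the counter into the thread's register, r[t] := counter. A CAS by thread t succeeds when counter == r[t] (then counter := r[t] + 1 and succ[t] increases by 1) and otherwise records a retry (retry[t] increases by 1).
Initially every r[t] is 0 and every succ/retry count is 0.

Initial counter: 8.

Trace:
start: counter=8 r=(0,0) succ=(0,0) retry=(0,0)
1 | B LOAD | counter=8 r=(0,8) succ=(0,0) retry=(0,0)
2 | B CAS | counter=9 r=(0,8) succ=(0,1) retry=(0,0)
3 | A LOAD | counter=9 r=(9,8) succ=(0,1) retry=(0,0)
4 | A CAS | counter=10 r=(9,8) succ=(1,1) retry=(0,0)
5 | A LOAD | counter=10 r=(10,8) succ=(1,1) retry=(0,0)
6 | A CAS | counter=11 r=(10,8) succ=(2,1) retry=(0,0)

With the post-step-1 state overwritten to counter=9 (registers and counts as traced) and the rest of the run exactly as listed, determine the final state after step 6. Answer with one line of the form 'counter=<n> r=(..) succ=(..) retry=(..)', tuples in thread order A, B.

state after step 1 := counter=9 r=(0,8) succ=(0,0) retry=(0,0)
2 | B CAS | counter=9 r=(0,8) succ=(0,0) retry=(0,1)
3 | A LOAD | counter=9 r=(9,8) succ=(0,0) retry=(0,1)
4 | A CAS | counter=10 r=(9,8) succ=(1,0) retry=(0,1)
5 | A LOAD | counter=10 r=(10,8) succ=(1,0) retry=(0,1)
6 | A CAS | counter=11 r=(10,8) succ=(2,0) retry=(0,1)

counter=11 r=(10,8) succ=(2,0) retry=(0,1)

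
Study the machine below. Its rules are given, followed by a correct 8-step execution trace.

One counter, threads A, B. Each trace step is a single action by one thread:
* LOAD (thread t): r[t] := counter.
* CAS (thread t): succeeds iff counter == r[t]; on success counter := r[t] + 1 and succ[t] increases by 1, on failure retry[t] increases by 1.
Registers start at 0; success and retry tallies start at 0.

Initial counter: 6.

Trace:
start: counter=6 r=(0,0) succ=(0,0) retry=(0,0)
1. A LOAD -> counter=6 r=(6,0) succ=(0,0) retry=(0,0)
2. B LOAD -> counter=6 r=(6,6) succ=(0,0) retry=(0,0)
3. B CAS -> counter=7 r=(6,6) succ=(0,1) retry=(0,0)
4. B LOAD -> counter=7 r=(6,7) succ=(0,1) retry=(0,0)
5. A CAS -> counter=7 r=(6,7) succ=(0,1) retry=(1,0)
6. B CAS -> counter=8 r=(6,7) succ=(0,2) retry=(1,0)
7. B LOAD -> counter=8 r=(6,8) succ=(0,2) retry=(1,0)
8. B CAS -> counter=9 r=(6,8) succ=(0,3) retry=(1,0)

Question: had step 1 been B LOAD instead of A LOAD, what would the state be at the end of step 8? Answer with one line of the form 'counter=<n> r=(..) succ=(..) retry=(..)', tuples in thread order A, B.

(re-executing from step 1 with the substitution; state before step 1: counter=6 r=(0,0) succ=(0,0) retry=(0,0))
1. B LOAD -> counter=6 r=(0,6) succ=(0,0) retry=(0,0)
2. B LOAD -> counter=6 r=(0,6) succ=(0,0) retry=(0,0)
3. B CAS -> counter=7 r=(0,6) succ=(0,1) retry=(0,0)
4. B LOAD -> counter=7 r=(0,7) succ=(0,1) retry=(0,0)
5. A CAS -> counter=7 r=(0,7) succ=(0,1) retry=(1,0)
6. B CAS -> counter=8 r=(0,7) succ=(0,2) retry=(1,0)
7. B LOAD -> counter=8 r=(0,8) succ=(0,2) retry=(1,0)
8. B CAS -> counter=9 r=(0,8) succ=(0,3) retry=(1,0)

counter=9 r=(0,8) succ=(0,3) retry=(1,0)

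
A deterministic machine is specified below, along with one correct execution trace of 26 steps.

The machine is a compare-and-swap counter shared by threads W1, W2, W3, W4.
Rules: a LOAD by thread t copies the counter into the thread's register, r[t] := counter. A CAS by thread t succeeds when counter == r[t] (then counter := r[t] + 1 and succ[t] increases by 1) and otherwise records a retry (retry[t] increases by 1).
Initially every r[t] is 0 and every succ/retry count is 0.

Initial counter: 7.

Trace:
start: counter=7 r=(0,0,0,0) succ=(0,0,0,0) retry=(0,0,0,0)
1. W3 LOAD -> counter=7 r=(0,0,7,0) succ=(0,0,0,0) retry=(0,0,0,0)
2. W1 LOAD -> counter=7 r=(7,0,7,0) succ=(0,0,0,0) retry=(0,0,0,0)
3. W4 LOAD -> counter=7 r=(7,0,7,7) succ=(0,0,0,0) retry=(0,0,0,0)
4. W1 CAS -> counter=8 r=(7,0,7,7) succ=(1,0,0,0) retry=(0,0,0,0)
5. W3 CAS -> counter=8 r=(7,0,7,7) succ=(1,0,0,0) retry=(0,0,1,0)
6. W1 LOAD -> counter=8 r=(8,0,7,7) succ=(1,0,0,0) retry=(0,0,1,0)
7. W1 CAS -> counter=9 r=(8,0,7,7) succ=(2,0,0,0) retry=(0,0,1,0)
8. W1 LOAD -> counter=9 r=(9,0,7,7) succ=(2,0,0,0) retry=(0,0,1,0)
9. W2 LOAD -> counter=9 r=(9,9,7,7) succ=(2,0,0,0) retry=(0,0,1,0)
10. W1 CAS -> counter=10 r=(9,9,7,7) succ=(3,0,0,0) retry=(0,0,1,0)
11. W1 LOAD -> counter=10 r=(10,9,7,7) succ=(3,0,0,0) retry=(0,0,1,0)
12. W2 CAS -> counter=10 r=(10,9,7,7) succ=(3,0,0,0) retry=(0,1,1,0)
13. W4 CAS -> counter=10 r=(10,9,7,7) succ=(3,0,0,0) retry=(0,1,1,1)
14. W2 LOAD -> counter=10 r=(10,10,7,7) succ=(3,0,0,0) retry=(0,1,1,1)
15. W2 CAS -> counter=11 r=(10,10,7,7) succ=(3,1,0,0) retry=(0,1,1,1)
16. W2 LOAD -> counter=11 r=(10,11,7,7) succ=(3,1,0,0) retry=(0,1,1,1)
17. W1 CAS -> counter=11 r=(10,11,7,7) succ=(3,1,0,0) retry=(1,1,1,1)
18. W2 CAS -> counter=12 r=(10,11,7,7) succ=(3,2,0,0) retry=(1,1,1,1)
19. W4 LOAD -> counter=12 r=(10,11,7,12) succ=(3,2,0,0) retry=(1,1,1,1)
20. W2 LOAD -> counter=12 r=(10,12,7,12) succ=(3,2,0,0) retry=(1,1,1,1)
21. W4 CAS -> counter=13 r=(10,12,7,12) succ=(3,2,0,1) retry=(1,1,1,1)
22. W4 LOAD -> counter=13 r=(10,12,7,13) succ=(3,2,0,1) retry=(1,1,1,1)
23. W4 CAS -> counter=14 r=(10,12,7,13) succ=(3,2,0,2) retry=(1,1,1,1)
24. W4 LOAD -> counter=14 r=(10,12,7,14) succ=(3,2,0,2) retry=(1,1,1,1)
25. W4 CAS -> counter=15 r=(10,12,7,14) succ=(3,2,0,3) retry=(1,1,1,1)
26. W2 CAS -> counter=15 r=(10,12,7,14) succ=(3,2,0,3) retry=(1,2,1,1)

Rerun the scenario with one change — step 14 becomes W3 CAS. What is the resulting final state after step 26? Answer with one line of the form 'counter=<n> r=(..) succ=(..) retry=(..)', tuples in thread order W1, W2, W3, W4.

counter=14 r=(10,11,7,13) succ=(4,0,0,3) retry=(0,4,2,1)

(re-executing from step 14 with the substitution; state before step 14: counter=10 r=(10,9,7,7) succ=(3,0,0,0) retry=(0,1,1,1))
14. W3 CAS -> counter=10 r=(10,9,7,7) succ=(3,0,0,0) retry=(0,1,2,1)
15. W2 CAS -> counter=10 r=(10,9,7,7) succ=(3,0,0,0) retry=(0,2,2,1)
16. W2 LOAD -> counter=10 r=(10,10,7,7) succ=(3,0,0,0) retry=(0,2,2,1)
17. W1 CAS -> counter=11 r=(10,10,7,7) succ=(4,0,0,0) retry=(0,2,2,1)
18. W2 CAS -> counter=11 r=(10,10,7,7) succ=(4,0,0,0) retry=(0,3,2,1)
19. W4 LOAD -> counter=11 r=(10,10,7,11) succ=(4,0,0,0) retry=(0,3,2,1)
20. W2 LOAD -> counter=11 r=(10,11,7,11) succ=(4,0,0,0) retry=(0,3,2,1)
21. W4 CAS -> counter=12 r=(10,11,7,11) succ=(4,0,0,1) retry=(0,3,2,1)
22. W4 LOAD -> counter=12 r=(10,11,7,12) succ=(4,0,0,1) retry=(0,3,2,1)
23. W4 CAS -> counter=13 r=(10,11,7,12) succ=(4,0,0,2) retry=(0,3,2,1)
24. W4 LOAD -> counter=13 r=(10,11,7,13) succ=(4,0,0,2) retry=(0,3,2,1)
25. W4 CAS -> counter=14 r=(10,11,7,13) succ=(4,0,0,3) retry=(0,3,2,1)
26. W2 CAS -> counter=14 r=(10,11,7,13) succ=(4,0,0,3) retry=(0,4,2,1)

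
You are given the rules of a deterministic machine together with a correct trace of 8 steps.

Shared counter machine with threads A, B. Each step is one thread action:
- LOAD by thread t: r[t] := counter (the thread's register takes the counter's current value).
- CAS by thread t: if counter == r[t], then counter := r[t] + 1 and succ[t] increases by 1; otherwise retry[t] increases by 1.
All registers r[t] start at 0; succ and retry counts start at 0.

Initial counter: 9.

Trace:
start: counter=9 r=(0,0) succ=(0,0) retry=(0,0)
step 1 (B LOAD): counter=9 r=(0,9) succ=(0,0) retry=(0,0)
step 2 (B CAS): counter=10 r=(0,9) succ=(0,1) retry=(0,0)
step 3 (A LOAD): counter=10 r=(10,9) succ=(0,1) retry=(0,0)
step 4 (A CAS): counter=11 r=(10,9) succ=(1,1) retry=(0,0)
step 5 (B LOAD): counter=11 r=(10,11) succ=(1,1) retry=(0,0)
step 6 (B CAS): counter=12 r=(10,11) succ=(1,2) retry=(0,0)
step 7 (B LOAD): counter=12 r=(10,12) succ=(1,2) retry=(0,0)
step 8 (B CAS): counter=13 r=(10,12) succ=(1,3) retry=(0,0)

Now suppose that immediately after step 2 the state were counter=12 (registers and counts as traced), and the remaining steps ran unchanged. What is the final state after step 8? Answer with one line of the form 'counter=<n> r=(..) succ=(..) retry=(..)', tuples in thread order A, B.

state after step 2 := counter=12 r=(0,9) succ=(0,1) retry=(0,0)
step 3 (A LOAD): counter=12 r=(12,9) succ=(0,1) retry=(0,0)
step 4 (A CAS): counter=13 r=(12,9) succ=(1,1) retry=(0,0)
step 5 (B LOAD): counter=13 r=(12,13) succ=(1,1) retry=(0,0)
step 6 (B CAS): counter=14 r=(12,13) succ=(1,2) retry=(0,0)
step 7 (B LOAD): counter=14 r=(12,14) succ=(1,2) retry=(0,0)
step 8 (B CAS): counter=15 r=(12,14) succ=(1,3) retry=(0,0)

counter=15 r=(12,14) succ=(1,3) retry=(0,0)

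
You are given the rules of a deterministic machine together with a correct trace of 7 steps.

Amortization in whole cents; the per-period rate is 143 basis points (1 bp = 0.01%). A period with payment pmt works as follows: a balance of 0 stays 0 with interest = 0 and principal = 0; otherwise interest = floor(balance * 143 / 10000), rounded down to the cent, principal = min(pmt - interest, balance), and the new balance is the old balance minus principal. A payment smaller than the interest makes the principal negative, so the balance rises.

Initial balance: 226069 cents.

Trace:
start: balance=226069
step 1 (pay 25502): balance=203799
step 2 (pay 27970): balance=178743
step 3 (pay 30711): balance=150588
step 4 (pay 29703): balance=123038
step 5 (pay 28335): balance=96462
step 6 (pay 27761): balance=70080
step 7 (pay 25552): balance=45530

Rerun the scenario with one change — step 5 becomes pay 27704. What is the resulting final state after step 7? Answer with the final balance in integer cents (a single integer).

46179

(re-executing from step 5 with the substitution; state before step 5: balance=123038)
step 5 (pay 27704): balance=97093
step 6 (pay 27761): balance=70720
step 7 (pay 25552): balance=46179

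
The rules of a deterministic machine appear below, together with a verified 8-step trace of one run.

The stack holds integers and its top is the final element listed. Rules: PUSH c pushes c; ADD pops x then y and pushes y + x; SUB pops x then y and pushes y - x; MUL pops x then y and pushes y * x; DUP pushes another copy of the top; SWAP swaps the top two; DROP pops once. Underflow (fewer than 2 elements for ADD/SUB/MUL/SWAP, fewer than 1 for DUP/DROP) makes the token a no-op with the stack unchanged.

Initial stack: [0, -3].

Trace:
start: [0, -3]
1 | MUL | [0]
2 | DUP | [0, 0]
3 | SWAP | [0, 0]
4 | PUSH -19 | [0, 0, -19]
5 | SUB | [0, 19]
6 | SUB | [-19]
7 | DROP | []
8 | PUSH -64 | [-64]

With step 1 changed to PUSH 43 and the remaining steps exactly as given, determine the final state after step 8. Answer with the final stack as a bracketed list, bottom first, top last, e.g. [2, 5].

[0, -3, -64]

(re-executing from step 1 with the substitution; state before step 1: [0, -3])
1 | PUSH 43 | [0, -3, 43]
2 | DUP | [0, -3, 43, 43]
3 | SWAP | [0, -3, 43, 43]
4 | PUSH -19 | [0, -3, 43, 43, -19]
5 | SUB | [0, -3, 43, 62]
6 | SUB | [0, -3, -19]
7 | DROP | [0, -3]
8 | PUSH -64 | [0, -3, -64]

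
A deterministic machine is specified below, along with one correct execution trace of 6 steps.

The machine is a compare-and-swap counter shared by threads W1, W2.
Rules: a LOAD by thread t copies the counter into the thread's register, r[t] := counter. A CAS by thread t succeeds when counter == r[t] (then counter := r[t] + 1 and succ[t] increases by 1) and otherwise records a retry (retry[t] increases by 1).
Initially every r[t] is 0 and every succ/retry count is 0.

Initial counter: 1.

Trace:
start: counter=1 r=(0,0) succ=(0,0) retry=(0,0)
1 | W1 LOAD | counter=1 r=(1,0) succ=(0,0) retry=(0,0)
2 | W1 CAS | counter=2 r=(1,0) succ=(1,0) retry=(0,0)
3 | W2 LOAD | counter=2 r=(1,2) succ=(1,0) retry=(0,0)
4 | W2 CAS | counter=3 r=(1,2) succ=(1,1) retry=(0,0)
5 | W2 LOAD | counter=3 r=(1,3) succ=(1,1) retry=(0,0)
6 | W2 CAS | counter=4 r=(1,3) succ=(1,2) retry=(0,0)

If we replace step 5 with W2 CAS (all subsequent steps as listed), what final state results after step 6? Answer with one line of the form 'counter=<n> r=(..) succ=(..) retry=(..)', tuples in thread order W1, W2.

counter=3 r=(1,2) succ=(1,1) retry=(0,2)

(re-executing from step 5 with the substitution; state before step 5: counter=3 r=(1,2) succ=(1,1) retry=(0,0))
5 | W2 CAS | counter=3 r=(1,2) succ=(1,1) retry=(0,1)
6 | W2 CAS | counter=3 r=(1,2) succ=(1,1) retry=(0,2)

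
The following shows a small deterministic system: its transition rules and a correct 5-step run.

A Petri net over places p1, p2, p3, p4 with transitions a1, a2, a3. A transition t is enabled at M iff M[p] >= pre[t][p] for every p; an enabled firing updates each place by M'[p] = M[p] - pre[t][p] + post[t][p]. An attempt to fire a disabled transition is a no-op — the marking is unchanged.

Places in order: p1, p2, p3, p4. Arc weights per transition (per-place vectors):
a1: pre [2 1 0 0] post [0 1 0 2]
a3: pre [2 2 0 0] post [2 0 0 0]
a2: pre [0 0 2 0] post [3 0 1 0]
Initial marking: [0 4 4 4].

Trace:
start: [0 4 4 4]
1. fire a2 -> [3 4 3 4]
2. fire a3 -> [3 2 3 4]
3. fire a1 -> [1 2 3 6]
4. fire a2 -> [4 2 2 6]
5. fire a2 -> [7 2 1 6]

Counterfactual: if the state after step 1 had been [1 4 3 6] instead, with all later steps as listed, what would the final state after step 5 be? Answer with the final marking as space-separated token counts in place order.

7 4 1 6

state after step 1 := [1 4 3 6]
2. fire a3 -> [1 4 3 6]
3. fire a1 -> [1 4 3 6]
4. fire a2 -> [4 4 2 6]
5. fire a2 -> [7 4 1 6]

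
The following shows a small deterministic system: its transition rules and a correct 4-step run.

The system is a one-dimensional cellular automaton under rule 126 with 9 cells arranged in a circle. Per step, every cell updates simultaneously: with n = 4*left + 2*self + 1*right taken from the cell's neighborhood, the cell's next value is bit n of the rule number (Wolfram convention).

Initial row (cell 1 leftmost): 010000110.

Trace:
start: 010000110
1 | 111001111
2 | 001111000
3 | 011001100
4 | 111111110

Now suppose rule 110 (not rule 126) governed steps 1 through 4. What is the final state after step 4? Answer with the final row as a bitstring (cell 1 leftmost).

(re-executing steps 1..4 under rule 110; state before step 1: 010000110)
1 | 110001110
2 | 110011011
3 | 010111110
4 | 111100010

111100010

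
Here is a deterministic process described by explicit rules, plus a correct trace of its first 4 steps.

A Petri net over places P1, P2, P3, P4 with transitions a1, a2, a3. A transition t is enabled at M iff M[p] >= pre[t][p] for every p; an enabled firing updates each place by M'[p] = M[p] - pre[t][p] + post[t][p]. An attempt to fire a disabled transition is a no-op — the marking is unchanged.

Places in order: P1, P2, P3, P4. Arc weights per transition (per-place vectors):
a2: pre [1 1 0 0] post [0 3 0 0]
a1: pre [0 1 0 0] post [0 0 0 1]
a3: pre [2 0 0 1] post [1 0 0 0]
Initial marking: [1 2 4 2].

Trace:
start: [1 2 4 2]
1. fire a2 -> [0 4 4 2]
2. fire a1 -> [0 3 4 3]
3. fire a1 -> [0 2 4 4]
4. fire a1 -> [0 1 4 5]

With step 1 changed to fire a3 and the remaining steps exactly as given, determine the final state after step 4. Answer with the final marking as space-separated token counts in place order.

1 0 4 4

(re-executing from step 1 with the substitution; state before step 1: [1 2 4 2])
1. fire a3 -> [1 2 4 2]
2. fire a1 -> [1 1 4 3]
3. fire a1 -> [1 0 4 4]
4. fire a1 -> [1 0 4 4]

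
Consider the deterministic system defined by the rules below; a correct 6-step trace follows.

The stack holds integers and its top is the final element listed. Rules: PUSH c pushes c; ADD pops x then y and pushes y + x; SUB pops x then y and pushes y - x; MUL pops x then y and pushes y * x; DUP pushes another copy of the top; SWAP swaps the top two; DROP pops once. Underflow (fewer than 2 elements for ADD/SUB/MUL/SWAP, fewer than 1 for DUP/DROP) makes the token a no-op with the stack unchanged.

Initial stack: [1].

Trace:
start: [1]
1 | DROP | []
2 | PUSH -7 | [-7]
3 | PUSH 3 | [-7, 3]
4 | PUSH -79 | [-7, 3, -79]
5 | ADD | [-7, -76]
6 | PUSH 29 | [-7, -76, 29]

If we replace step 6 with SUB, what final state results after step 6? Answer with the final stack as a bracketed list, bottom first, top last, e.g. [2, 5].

(re-executing from step 6 with the substitution; state before step 6: [-7, -76])
6 | SUB | [69]

[69]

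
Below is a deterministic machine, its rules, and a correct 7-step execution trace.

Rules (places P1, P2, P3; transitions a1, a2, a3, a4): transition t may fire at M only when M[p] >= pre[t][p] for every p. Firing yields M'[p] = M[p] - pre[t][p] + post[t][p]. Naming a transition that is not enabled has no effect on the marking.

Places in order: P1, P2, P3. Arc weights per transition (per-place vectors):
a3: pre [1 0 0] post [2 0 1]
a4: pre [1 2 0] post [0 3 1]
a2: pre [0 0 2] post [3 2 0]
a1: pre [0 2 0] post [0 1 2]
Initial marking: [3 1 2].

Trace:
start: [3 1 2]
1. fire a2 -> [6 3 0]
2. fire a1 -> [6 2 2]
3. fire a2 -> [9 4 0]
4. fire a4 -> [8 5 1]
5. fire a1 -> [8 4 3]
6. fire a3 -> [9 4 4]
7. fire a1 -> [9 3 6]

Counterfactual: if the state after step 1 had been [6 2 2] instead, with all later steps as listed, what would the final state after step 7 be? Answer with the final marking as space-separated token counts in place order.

state after step 1 := [6 2 2]
2. fire a1 -> [6 1 4]
3. fire a2 -> [9 3 2]
4. fire a4 -> [8 4 3]
5. fire a1 -> [8 3 5]
6. fire a3 -> [9 3 6]
7. fire a1 -> [9 2 8]

9 2 8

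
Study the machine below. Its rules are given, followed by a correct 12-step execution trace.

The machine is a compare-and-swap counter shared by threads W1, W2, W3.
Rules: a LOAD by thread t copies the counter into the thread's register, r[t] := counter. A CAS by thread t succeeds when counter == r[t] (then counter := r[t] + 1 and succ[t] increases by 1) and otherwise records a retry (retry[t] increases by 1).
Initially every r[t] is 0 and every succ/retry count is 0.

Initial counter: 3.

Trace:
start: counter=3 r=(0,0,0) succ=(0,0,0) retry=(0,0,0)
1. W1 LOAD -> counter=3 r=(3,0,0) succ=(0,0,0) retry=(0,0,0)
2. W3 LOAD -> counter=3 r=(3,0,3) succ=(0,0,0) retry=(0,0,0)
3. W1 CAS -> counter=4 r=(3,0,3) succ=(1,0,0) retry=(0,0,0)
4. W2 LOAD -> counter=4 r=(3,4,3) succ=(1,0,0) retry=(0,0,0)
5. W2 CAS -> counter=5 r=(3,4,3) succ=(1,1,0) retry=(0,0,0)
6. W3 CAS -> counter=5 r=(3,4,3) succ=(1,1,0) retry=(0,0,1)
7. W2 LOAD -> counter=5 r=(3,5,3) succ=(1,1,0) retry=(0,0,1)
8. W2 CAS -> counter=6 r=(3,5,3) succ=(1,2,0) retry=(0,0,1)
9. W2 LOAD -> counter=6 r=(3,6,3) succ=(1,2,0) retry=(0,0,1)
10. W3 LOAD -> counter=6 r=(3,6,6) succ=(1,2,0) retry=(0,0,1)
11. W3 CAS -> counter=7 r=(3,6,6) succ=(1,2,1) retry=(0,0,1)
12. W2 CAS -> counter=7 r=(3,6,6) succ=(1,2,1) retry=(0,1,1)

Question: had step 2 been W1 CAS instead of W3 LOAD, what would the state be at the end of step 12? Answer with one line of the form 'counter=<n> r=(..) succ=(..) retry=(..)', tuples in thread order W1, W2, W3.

counter=7 r=(3,6,6) succ=(1,2,1) retry=(1,1,1)

(re-executing from step 2 with the substitution; state before step 2: counter=3 r=(3,0,0) succ=(0,0,0) retry=(0,0,0))
2. W1 CAS -> counter=4 r=(3,0,0) succ=(1,0,0) retry=(0,0,0)
3. W1 CAS -> counter=4 r=(3,0,0) succ=(1,0,0) retry=(1,0,0)
4. W2 LOAD -> counter=4 r=(3,4,0) succ=(1,0,0) retry=(1,0,0)
5. W2 CAS -> counter=5 r=(3,4,0) succ=(1,1,0) retry=(1,0,0)
6. W3 CAS -> counter=5 r=(3,4,0) succ=(1,1,0) retry=(1,0,1)
7. W2 LOAD -> counter=5 r=(3,5,0) succ=(1,1,0) retry=(1,0,1)
8. W2 CAS -> counter=6 r=(3,5,0) succ=(1,2,0) retry=(1,0,1)
9. W2 LOAD -> counter=6 r=(3,6,0) succ=(1,2,0) retry=(1,0,1)
10. W3 LOAD -> counter=6 r=(3,6,6) succ=(1,2,0) retry=(1,0,1)
11. W3 CAS -> counter=7 r=(3,6,6) succ=(1,2,1) retry=(1,0,1)
12. W2 CAS -> counter=7 r=(3,6,6) succ=(1,2,1) retry=(1,1,1)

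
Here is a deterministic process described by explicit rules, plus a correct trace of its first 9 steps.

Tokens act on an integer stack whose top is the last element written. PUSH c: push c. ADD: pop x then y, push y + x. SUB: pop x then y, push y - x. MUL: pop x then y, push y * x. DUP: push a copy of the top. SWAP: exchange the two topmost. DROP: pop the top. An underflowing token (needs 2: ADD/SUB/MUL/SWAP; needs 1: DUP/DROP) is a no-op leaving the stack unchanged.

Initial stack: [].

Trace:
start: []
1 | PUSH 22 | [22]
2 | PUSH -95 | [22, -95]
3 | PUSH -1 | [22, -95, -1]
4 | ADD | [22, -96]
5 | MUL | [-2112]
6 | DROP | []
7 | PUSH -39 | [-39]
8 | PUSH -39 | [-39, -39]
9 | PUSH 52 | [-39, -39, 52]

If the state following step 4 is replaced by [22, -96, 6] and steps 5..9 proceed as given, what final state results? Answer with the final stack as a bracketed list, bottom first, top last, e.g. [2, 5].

state after step 4 := [22, -96, 6]
5 | MUL | [22, -576]
6 | DROP | [22]
7 | PUSH -39 | [22, -39]
8 | PUSH -39 | [22, -39, -39]
9 | PUSH 52 | [22, -39, -39, 52]

[22, -39, -39, 52]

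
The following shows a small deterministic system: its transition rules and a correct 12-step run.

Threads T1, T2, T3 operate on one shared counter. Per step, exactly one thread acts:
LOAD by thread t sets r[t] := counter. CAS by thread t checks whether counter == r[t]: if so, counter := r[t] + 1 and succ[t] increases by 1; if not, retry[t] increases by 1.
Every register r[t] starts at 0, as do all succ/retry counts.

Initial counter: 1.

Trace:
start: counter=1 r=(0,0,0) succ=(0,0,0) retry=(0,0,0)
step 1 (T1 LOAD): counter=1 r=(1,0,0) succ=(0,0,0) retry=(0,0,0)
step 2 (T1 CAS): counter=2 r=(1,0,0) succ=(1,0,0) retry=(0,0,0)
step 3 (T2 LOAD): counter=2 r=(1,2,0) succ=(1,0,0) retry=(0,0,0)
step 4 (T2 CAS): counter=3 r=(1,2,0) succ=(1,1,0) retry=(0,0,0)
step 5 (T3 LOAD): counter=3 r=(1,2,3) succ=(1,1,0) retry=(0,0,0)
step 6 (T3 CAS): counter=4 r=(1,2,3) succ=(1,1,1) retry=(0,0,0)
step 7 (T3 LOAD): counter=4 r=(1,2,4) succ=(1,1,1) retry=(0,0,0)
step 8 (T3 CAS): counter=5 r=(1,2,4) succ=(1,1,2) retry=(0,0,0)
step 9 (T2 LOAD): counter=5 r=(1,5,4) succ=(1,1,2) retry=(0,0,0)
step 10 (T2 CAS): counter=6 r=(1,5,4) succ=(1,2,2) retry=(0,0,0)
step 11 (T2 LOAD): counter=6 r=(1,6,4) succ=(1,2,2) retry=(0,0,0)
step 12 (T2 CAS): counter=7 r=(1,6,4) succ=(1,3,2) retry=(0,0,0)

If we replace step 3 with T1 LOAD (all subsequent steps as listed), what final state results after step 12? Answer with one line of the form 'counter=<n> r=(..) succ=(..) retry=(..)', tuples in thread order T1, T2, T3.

counter=6 r=(2,5,3) succ=(1,2,2) retry=(0,1,0)

(re-executing from step 3 with the substitution; state before step 3: counter=2 r=(1,0,0) succ=(1,0,0) retry=(0,0,0))
step 3 (T1 LOAD): counter=2 r=(2,0,0) succ=(1,0,0) retry=(0,0,0)
step 4 (T2 CAS): counter=2 r=(2,0,0) succ=(1,0,0) retry=(0,1,0)
step 5 (T3 LOAD): counter=2 r=(2,0,2) succ=(1,0,0) retry=(0,1,0)
step 6 (T3 CAS): counter=3 r=(2,0,2) succ=(1,0,1) retry=(0,1,0)
step 7 (T3 LOAD): counter=3 r=(2,0,3) succ=(1,0,1) retry=(0,1,0)
step 8 (T3 CAS): counter=4 r=(2,0,3) succ=(1,0,2) retry=(0,1,0)
step 9 (T2 LOAD): counter=4 r=(2,4,3) succ=(1,0,2) retry=(0,1,0)
step 10 (T2 CAS): counter=5 r=(2,4,3) succ=(1,1,2) retry=(0,1,0)
step 11 (T2 LOAD): counter=5 r=(2,5,3) succ=(1,1,2) retry=(0,1,0)
step 12 (T2 CAS): counter=6 r=(2,5,3) succ=(1,2,2) retry=(0,1,0)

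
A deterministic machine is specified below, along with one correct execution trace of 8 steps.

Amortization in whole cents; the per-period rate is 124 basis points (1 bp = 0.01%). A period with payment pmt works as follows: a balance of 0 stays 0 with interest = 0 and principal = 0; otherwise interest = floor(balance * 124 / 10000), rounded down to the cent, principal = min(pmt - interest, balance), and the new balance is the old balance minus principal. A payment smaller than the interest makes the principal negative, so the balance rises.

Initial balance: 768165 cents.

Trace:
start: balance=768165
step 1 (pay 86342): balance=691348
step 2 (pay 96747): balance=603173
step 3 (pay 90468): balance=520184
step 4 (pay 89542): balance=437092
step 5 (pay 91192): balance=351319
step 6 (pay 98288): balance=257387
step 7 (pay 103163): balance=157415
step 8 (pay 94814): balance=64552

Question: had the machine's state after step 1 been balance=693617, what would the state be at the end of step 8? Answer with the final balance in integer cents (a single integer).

state after step 1 := balance=693617
step 2 (pay 96747): balance=605470
step 3 (pay 90468): balance=522509
step 4 (pay 89542): balance=439446
step 5 (pay 91192): balance=353703
step 6 (pay 98288): balance=259800
step 7 (pay 103163): balance=159858
step 8 (pay 94814): balance=67026

67026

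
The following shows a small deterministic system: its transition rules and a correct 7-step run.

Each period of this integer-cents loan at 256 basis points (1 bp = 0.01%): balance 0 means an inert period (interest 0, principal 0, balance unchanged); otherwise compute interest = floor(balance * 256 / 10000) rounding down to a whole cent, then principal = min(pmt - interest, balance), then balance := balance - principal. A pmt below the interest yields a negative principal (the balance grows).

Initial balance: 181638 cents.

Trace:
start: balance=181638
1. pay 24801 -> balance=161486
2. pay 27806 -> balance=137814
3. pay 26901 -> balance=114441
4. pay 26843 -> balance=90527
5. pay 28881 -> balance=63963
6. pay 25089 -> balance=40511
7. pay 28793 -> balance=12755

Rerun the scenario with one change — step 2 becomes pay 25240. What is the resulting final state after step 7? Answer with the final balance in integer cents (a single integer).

15666

(re-executing from step 2 with the substitution; state before step 2: balance=161486)
2. pay 25240 -> balance=140380
3. pay 26901 -> balance=117072
4. pay 26843 -> balance=93226
5. pay 28881 -> balance=66731
6. pay 25089 -> balance=43350
7. pay 28793 -> balance=15666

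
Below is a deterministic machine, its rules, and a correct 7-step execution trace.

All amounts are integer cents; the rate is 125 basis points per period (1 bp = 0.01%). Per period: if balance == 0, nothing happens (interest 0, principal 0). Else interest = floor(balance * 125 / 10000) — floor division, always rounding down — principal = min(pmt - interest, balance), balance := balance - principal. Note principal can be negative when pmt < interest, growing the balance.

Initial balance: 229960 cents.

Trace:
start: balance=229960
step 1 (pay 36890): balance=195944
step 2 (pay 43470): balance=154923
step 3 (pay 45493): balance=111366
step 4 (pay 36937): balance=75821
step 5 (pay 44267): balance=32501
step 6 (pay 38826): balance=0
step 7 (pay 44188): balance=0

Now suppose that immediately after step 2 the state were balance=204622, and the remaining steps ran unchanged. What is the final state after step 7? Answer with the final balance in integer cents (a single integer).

2702

state after step 2 := balance=204622
step 3 (pay 45493): balance=161686
step 4 (pay 36937): balance=126770
step 5 (pay 44267): balance=84087
step 6 (pay 38826): balance=46312
step 7 (pay 44188): balance=2702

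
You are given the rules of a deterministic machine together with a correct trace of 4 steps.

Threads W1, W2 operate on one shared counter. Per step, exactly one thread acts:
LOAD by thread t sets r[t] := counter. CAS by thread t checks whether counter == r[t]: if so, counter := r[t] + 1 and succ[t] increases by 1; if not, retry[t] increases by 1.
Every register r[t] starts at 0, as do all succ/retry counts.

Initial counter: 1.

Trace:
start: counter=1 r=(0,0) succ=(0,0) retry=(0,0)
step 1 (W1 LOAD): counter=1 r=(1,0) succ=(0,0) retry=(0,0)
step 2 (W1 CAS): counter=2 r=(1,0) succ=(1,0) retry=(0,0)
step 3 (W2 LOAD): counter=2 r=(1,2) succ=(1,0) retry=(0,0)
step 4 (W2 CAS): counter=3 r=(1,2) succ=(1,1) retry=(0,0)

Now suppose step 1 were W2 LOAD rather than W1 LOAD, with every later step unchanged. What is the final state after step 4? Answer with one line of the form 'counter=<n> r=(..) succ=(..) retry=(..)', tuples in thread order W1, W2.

counter=2 r=(0,1) succ=(0,1) retry=(1,0)

(re-executing from step 1 with the substitution; state before step 1: counter=1 r=(0,0) succ=(0,0) retry=(0,0))
step 1 (W2 LOAD): counter=1 r=(0,1) succ=(0,0) retry=(0,0)
step 2 (W1 CAS): counter=1 r=(0,1) succ=(0,0) retry=(1,0)
step 3 (W2 LOAD): counter=1 r=(0,1) succ=(0,0) retry=(1,0)
step 4 (W2 CAS): counter=2 r=(0,1) succ=(0,1) retry=(1,0)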